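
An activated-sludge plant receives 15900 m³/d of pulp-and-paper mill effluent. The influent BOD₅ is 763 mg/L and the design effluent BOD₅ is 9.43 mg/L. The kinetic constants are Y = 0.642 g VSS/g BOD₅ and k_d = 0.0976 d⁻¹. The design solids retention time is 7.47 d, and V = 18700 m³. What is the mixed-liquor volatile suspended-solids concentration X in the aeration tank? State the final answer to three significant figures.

X = Y·Q·ΔS·θ_c / [V·(1 + k_d θ_c)] = 0.642 × 15900 × (763 − 9.43) × 7.47 / [18700 × (1 + 0.0976 × 7.47)] = 1777 mg/L.

X ≈ 1780 mg/L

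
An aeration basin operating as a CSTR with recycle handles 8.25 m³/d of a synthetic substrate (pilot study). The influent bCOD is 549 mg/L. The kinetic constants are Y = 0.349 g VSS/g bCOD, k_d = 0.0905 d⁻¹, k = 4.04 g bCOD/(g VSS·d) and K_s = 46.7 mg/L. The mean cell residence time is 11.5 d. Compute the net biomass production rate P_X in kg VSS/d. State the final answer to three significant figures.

For a completely mixed reactor with recycle the Lawrence–McCarty relation gives S = K_s·(1 + k_d·θ_c) / [θ_c·(Y·k − k_d) − 1] = 46.7 × (1 + 0.0905 × 11.5) / [11.5 × (0.349 × 4.04 − 0.0905) − 1] = 95.30 / 14.17 = 6.724 mg/L.
The observed yield is Y_obs = Y/(1 + k_d·θ_c) = 0.349 / (1 + 0.0905 × 11.5) = 0.349 / 2.041 = 0.1710 g VSS per g bCOD removed.
Mass of bCOD removed per day: Q(S₀ − S) = 8.25 × 542.3 g/m³ = 4.474 kg/d.
So the net sludge growth is P_X = 0.1710 × 4.474 = 0.7651 kg VSS/d.

P_X ≈ 0.765 kg VSS/d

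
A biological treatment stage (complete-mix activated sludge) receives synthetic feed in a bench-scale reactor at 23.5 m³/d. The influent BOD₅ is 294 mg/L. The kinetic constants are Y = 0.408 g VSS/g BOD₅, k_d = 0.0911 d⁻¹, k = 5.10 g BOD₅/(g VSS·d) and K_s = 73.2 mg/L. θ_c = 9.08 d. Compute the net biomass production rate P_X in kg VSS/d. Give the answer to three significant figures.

Effluent substrate depends only on kinetics and SRT: S = K_s(1 + k_d θ_c) / [θ_c(Yk − k_d) − 1] = 73.2 × (1 + 0.0911 × 9.08) / [9.08 × (0.408 × 5.10 − 0.0911) − 1] = 133.8 / 17.07 = 7.837 mg/L.
Correct the yield for decay: Y_obs = Y/(1 + k_d θ_c) = 0.408 / (1 + 0.0911 × 9.08) = 0.408 / 1.827 = 0.2233.
Substrate removed = Q·(S₀ − S) = 23.5 m³/d × (294 − 7.84) g/m³ = 6.72×10^3 g/d = 6.725 kg/d.
Net biomass production P_X = Y_obs × Q·(S₀ − S) = 0.2233 × 6.725 = 1.502 kg VSS/d.

P_X ≈ 1.50 kg VSS/d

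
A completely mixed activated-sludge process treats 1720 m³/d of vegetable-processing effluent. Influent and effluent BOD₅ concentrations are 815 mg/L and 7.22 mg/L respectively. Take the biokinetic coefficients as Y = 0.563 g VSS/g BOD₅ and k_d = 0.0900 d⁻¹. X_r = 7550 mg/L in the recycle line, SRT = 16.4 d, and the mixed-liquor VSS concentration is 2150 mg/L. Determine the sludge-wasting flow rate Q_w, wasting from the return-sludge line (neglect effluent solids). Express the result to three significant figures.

Q_w ≈ 41.8 m³/d

Rearranging the biomass balance for a CMAS with decay, V = Y·Q·ΔS·θ_c / [X·(1+k_d θ_c)] = 0.563 × 1720 × (815 − 7.22) × 16.4 / [2150 × (1 + 0.0900 × 16.4)] = 1.28×10^7 / 5323 = 2410 m³.
θ_c = V·X/(Q_w·X_r) when wasting from the recycle, so Q_w = V·X/(θ_c·X_r) = 2410 × 2150 / (16.4 × 7550) = 41.84 m³/d.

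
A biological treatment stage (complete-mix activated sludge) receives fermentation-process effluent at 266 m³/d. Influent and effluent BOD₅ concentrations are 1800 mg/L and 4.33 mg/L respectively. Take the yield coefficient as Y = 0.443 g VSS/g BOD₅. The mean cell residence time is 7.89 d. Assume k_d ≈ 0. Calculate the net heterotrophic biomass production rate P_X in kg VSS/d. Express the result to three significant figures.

With endogenous decay neglected, the observed yield equals the true yield: Y_obs = Y = 0.443 g VSS/g BOD₅.
Mass of BOD₅ removed per day: Q(S₀ − S) = 266 × 1796 g/m³ = 477.6 kg/d.
Net biomass production P_X = Y_obs × Q·(S₀ − S) = 0.4430 × 477.6 = 211.6 kg VSS/d.

P_X ≈ 212 kg VSS/d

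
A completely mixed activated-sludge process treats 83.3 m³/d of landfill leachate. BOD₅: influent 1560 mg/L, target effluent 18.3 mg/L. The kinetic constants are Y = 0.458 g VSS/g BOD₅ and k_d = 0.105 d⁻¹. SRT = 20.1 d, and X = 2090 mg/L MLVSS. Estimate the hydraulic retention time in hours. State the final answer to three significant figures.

Rearranging the biomass balance for a CMAS with decay, V = Y·Q·ΔS·θ_c / [X·(1+k_d θ_c)] = 0.458 × 83.3 × (1560 − 18.3) × 20.1 / [2090 × (1 + 0.105 × 20.1)] = 1.18×10^6 / 6501 = 181.9 m³.
Hydraulic retention time τ = V/Q = 181.9 / 83.3 = 2.183 d = 52.40 h.

τ ≈ 52.4 h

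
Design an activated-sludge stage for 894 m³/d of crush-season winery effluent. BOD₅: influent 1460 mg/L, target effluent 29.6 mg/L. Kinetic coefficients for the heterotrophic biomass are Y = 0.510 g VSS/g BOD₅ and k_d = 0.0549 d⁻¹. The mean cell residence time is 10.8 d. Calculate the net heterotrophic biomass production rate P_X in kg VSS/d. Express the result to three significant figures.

P_X ≈ 409 kg VSS/d

Y_obs = Y / (1 + k_d θ_c) = 0.510 / (1 + 0.0549 × 10.8) = 0.510 / 1.593 = 0.3202.
Substrate removed = Q·(S₀ − S) = 894 m³/d × (1460 − 29.6) g/m³ = 1.28×10^6 g/d = 1279 kg/d.
Biomass produced: P_X = Y_obs·Q·ΔS = 0.3202 × 1279 ≈ 409.4 kg VSS/d.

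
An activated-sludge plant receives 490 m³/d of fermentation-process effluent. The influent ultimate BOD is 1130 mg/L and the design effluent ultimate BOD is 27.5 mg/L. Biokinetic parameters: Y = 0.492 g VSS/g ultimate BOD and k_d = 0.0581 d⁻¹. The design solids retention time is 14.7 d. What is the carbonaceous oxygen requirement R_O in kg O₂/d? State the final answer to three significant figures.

The observed yield is Y_obs = Y/(1 + k_d·θ_c) = 0.492 / (1 + 0.0581 × 14.7) = 0.492 / 1.854 = 0.2654 g VSS per g ultimate BOD removed.
Q·(S₀ − S) = 490 × (1130 − 27.5) × 10⁻³ = 540.2 kg/d removed.
Net sludge production P_X = 0.2654 × 540.2 = 143.4 kg VSS/d.
Carbonaceous O₂ demand = substrate oxidised − cell-mass equivalent = 540.2 − 1.42 × 143.4 = 336.7 kg O₂/d.

R_O ≈ 337 kg O₂/d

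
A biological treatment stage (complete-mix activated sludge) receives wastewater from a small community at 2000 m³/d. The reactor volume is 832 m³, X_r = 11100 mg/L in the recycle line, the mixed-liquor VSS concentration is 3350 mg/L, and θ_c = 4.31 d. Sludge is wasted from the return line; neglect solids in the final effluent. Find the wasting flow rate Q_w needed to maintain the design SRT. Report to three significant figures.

θ_c = V·X/(Q_w·X_r) when wasting from the recycle, so Q_w = V·X/(θ_c·X_r) = 832.0 × 3350 / (4.31 × 11100) = 58.26 m³/d.

Q_w ≈ 58.3 m³/d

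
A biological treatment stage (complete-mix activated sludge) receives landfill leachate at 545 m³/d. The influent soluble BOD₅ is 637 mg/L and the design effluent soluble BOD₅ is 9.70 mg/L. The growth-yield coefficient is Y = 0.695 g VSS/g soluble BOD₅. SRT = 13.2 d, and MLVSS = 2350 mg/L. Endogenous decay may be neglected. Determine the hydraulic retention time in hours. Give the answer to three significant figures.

V·X = Y·Q·ΔS·θ_c gives V = 0.695 × 545 × (637 − 9.70) × 13.2 / 2350 = 1335 m³.
τ = V/Q = 1335/545 = 2.449 d, or 58.77 h.

τ ≈ 58.8 h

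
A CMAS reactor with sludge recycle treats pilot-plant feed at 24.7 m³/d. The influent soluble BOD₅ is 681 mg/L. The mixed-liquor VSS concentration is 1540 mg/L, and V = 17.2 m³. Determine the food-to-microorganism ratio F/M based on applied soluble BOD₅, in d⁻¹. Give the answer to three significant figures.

F/M = applied load / biomass = Q·S₀/(V·X) = 24.7 × 681 / (17.20 × 1540) = 0.6350 d⁻¹.

F/M ≈ 0.635 d⁻¹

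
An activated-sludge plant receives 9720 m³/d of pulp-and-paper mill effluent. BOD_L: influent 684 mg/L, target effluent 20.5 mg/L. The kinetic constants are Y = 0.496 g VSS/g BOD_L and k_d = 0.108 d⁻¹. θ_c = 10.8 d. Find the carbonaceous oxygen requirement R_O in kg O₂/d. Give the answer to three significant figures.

The observed yield is Y_obs = Y/(1 + k_d·θ_c) = 0.496 / (1 + 0.108 × 10.8) = 0.496 / 2.166 = 0.2290 g VSS per g BOD_L removed.
Substrate removed = Q·(S₀ − S) = 9720 m³/d × (684 − 20.5) g/m³ = 6.45×10^6 g/d = 6449 kg/d.
P_X = Y_obs·Q·(S₀ − S) = 0.2290 × 6449 = 1477 kg VSS/d.
R_O = Q·(S₀ − S) − 1.42·P_X = 6449 − 1.42 × 1477 = 4353 kg O₂/d.

R_O ≈ 4350 kg O₂/d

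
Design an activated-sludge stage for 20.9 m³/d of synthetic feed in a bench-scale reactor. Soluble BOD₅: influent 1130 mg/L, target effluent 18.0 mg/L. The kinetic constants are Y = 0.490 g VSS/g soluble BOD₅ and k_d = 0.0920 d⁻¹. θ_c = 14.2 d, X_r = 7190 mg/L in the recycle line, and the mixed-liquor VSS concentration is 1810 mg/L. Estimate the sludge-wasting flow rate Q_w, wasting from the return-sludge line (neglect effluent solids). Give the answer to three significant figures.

From the SRT design equation V = Y Q (S₀−S) θ_c / [X (1 + k_d θ_c)] = 0.490 × 20.9 × (1130 − 18.0) × 14.2 / [1810 × (1 + 0.0920 × 14.2)] = 1.62×10^5 / 4175 = 38.74 m³.
Wasting from the return line (neglecting effluent solids): Q_w = V·X / (θ_c·X_r) = 38.74 × 1810 / (14.2 × 7190) = 0.6867 m³/d.

Q_w ≈ 0.687 m³/d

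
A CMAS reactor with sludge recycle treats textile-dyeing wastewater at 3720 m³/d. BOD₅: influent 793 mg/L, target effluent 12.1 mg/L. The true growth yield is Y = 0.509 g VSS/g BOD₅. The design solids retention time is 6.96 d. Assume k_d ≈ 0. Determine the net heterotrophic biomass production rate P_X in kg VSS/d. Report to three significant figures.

P_X ≈ 1480 kg VSS/d

With endogenous decay neglected, the observed yield equals the true yield: Y_obs = Y = 0.509 g VSS/g BOD₅.
Substrate removed = Q·(S₀ − S) = 3720 m³/d × (793 − 12.1) g/m³ = 2.9×10^6 g/d = 2905 kg/d.
So the net sludge growth is P_X = 0.5090 × 2905 = 1479 kg VSS/d.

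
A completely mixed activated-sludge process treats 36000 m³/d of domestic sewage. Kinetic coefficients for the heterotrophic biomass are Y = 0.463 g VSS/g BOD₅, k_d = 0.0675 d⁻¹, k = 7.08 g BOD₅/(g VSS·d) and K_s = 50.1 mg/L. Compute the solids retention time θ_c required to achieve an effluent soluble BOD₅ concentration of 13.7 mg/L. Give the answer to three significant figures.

θ_c ≈ 1.57 d

At the target effluent, Y k S/(K_s+S) = 0.463×7.08×13.7/63.80 = 0.7039 d⁻¹.
Then 1/θ_c = μ − k_d = 0.7039 − 0.0675 = 0.6364 d⁻¹, giving θ_c = 1.571 d.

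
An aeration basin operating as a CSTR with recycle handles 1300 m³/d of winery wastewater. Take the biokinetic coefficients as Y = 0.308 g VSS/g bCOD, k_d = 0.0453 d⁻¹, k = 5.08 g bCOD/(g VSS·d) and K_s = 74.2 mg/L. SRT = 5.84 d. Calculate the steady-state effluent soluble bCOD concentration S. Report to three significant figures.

S ≈ 11.9 mg/L

From the Monod/SRT balance for a CMAS, S = K_s·(1+k_d θ_c)/[θ_c·(Y k − k_d) − 1] = 74.2 × (1 + 0.0453 × 5.84) / [5.84 × (0.308 × 5.08 − 0.0453) − 1] = 93.83 / 7.873 = 11.92 mg/L.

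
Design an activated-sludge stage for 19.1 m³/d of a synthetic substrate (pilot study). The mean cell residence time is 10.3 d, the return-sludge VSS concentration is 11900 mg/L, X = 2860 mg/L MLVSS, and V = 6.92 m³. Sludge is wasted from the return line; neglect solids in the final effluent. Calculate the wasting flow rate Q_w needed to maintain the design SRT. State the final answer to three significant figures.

Q_w ≈ 0.161 m³/d

Wasting from the return line (neglecting effluent solids): Q_w = V·X / (θ_c·X_r) = 6.920 × 2860 / (10.3 × 11900) = 0.1615 m³/d.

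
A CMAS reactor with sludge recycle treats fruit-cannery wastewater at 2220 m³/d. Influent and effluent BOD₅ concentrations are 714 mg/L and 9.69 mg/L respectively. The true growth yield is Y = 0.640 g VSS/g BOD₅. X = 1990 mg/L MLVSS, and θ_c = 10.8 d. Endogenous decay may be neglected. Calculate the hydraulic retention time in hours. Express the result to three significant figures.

τ ≈ 58.7 h

With k_d = 0 the design equation reduces to V = Y Q (S₀−S) θ_c / X = 0.640 × 2220 × (714 − 9.69) × 10.8 / 1990 = 5431 m³.
Hydraulic retention time τ = V/Q = 5431 / 2220 = 2.446 d = 58.71 h.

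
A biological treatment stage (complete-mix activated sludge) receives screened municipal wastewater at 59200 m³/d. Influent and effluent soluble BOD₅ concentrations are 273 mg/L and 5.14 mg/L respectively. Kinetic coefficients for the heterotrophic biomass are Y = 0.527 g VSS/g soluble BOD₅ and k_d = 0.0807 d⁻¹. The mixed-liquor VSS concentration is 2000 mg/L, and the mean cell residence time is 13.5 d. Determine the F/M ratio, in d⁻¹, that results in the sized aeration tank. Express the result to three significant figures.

Rearranging the biomass balance for a CMAS with decay, V = Y·Q·ΔS·θ_c / [X·(1+k_d θ_c)] = 0.527 × 59200 × (273 − 5.14) × 13.5 / [2000 × (1 + 0.0807 × 13.5)] = 1.13×10^8 / 4179 = 26997 m³.
Food-to-microorganism ratio F/M = Q S₀ / (V X) = 59200 × 273 / (26997 × 2000) = 0.2993 d⁻¹.

F/M ≈ 0.299 d⁻¹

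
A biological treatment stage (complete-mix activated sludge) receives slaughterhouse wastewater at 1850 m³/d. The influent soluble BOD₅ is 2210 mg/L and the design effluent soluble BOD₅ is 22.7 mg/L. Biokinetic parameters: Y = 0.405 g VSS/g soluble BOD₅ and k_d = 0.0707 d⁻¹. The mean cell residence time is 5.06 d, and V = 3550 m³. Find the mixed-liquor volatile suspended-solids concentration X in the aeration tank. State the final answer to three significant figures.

X ≈ 1720 mg/L

From V·X·(1 + k_d·θ_c) = Y·Q·(S₀ − S)·θ_c: X = 0.405 × 1850 × (2210 − 22.7) × 5.06 / [3550 × (1 + 0.0707 × 5.06)] = 1720 mg/L.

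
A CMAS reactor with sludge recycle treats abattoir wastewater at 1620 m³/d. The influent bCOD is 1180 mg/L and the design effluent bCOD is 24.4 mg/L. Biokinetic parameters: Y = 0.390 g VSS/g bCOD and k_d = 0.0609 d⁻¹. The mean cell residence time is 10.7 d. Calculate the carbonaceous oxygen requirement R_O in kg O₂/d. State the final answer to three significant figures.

Y_obs = Y / (1 + k_d θ_c) = 0.390 / (1 + 0.0609 × 10.7) = 0.390 / 1.652 = 0.2361.
Mass of bCOD removed per day: Q(S₀ − S) = 1620 × 1156 g/m³ = 1872 kg/d.
P_X = Y_obs·Q·(S₀ − S) = 0.2361 × 1872 = 442.1 kg VSS/d.
R_O = Q·ΔS − 1.42 P_X = 1872 − 627.7 = 1244 kg O₂/d.

R_O ≈ 1240 kg O₂/d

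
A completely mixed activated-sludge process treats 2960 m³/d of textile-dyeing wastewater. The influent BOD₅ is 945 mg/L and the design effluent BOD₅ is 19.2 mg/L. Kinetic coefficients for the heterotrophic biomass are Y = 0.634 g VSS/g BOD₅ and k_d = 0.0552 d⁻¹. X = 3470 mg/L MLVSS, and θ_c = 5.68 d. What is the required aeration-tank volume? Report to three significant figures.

From the SRT design equation V = Y Q (S₀−S) θ_c / [X (1 + k_d θ_c)] = 0.634 × 2960 × (945 − 19.2) × 5.68 / [3470 × (1 + 0.0552 × 5.68)] = 9.87×10^6 / 4558 = 2165 m³.

V ≈ 2170 m³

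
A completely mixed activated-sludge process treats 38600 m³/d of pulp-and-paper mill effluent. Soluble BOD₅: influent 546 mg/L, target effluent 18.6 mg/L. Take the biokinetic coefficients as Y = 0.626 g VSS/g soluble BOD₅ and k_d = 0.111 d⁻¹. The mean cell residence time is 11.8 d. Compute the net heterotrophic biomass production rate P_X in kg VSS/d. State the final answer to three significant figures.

Y_obs = Y / (1 + k_d θ_c) = 0.626 / (1 + 0.111 × 11.8) = 0.626 / 2.310 = 0.2710.
Q·(S₀ − S) = 38600 × (546 − 18.6) × 10⁻³ = 20358 kg/d removed.
Net biomass production P_X = Y_obs × Q·(S₀ − S) = 0.2710 × 20358 = 5517 kg VSS/d.

P_X ≈ 5520 kg VSS/d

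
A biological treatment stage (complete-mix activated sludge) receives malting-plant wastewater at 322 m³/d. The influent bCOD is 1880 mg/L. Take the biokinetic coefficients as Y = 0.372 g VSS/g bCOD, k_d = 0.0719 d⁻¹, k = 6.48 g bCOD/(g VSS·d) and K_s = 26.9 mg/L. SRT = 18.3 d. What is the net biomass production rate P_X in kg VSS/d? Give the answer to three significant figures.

From the Monod/SRT balance for a CMAS, S = K_s·(1+k_d θ_c)/[θ_c·(Y k − k_d) − 1] = 26.9 × (1 + 0.0719 × 18.3) / [18.3 × (0.372 × 6.48 − 0.0719) − 1] = 62.29 / 41.80 = 1.490 mg/L.
Y_obs = Y / (1 + k_d θ_c) = 0.372 / (1 + 0.0719 × 18.3) = 0.372 / 2.316 = 0.1606.
Substrate removed = Q·(S₀ − S) = 322 m³/d × (1880 − 1.49) g/m³ = 6.05×10^5 g/d = 604.9 kg/d.
P_X = Y_obs · Q(S₀ − S) = 0.1606 × 604.9 = 97.17 kg VSS/d.

P_X ≈ 97.2 kg VSS/d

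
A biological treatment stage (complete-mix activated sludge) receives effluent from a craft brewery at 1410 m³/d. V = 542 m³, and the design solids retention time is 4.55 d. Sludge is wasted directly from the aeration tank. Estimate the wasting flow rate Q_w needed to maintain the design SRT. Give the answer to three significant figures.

For wasting at MLVSS concentration, Q_w = V/θ_c = 542.0/4.55 = 119.1 m³/d.

Q_w ≈ 119 m³/d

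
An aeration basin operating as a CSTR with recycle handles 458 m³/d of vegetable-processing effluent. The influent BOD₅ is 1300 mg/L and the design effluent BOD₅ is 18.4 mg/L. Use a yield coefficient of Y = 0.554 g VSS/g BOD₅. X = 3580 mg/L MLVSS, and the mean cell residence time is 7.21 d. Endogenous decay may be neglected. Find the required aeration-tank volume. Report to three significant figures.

Biomass mass balance (decay neglected): V·X = Y·Q·(S₀ − S)·θ_c, so V = 0.554 × 458 × (1300 − 18.4) × 7.21 / 3580 = 654.9 m³.

V ≈ 655 m³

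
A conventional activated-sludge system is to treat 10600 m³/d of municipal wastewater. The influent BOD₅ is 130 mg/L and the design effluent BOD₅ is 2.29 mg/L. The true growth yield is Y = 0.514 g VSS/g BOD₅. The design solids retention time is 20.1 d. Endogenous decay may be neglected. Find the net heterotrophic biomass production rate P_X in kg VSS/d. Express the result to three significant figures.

P_X ≈ 696 kg VSS/d

No decay correction is needed, so Y_obs = Y = 0.514.
Q·(S₀ − S) = 10600 × (130 − 2.29) × 10⁻³ = 1354 kg/d removed.
P_X = Y_obs · Q(S₀ − S) = 0.5140 × 1354 = 695.8 kg VSS/d.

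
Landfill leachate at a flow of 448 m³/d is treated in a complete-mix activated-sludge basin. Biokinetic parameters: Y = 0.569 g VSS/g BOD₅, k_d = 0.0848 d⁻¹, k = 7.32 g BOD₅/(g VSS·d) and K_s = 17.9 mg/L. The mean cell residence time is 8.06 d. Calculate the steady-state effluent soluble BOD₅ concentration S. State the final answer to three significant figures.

S ≈ 0.945 mg/L

From the Monod/SRT balance for a CMAS, S = K_s·(1+k_d θ_c)/[θ_c·(Y k − k_d) − 1] = 17.9 × (1 + 0.0848 × 8.06) / [8.06 × (0.569 × 7.32 − 0.0848) − 1] = 30.13 / 31.89 = 0.9450 mg/L.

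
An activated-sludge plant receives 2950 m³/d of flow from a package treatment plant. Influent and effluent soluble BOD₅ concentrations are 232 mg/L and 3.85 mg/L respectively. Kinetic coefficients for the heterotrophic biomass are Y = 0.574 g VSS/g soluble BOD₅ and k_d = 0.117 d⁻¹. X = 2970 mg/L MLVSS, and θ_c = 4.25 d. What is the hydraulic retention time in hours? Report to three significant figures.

τ ≈ 3.00 h

Rearranging the biomass balance for a CMAS with decay, V = Y·Q·ΔS·θ_c / [X·(1+k_d θ_c)] = 0.574 × 2950 × (232 − 3.85) × 4.25 / [2970 × (1 + 0.117 × 4.25)] = 1.64×10^6 / 4447 = 369.2 m³.
Hydraulic retention time τ = V/Q = 369.2 / 2950 = 0.1252 d = 3.004 h.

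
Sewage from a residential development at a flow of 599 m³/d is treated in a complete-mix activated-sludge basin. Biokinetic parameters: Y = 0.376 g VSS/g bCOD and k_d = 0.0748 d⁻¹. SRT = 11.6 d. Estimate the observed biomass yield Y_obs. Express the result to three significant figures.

Y_obs ≈ 0.201 g VSS/g bCOD

Correct the yield for decay: Y_obs = Y/(1 + k_d θ_c) = 0.376 / (1 + 0.0748 × 11.6) = 0.376 / 1.868 = 0.2013.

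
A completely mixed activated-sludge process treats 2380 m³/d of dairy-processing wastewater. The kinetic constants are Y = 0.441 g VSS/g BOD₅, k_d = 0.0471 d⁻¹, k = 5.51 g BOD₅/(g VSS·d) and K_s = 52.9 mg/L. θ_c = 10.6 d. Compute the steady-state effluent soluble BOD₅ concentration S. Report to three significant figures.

S ≈ 3.27 mg/L

For a completely mixed reactor with recycle the Lawrence–McCarty relation gives S = K_s·(1 + k_d·θ_c) / [θ_c·(Y·k − k_d) − 1] = 52.9 × (1 + 0.0471 × 10.6) / [10.6 × (0.441 × 5.51 − 0.0471) − 1] = 79.31 / 24.26 = 3.270 mg/L.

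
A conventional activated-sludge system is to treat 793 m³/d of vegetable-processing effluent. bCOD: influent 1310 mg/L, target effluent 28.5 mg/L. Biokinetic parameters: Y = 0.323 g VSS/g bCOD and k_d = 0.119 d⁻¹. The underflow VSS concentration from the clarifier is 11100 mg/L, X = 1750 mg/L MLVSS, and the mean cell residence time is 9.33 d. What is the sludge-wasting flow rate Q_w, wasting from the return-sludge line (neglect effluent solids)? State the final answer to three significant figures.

Q_w ≈ 14.0 m³/d

From the SRT design equation V = Y Q (S₀−S) θ_c / [X (1 + k_d θ_c)] = 0.323 × 793 × (1310 − 28.5) × 9.33 / [1750 × (1 + 0.119 × 9.33)] = 3.06×10^6 / 3693 = 829.3 m³.
θ_c = V·X/(Q_w·X_r) when wasting from the recycle, so Q_w = V·X/(θ_c·X_r) = 829.3 × 1750 / (9.33 × 11100) = 14.01 m³/d.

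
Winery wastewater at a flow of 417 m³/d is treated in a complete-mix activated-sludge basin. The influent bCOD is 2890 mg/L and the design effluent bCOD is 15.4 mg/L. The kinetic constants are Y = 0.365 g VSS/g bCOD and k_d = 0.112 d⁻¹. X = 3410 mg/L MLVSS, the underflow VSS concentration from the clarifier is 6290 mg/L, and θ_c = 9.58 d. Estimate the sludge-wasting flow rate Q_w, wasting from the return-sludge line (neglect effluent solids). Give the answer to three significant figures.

Rearranging the biomass balance for a CMAS with decay, V = Y·Q·ΔS·θ_c / [X·(1+k_d θ_c)] = 0.365 × 417 × (2890 − 15.4) × 9.58 / [3410 × (1 + 0.112 × 9.58)] = 4.19×10^6 / 7069 = 593.0 m³.
Q_w = (V·X)/(θ_c X_r) = 593.0 × 3410 / (9.58 × 6290) = 33.56 m³/d.

Q_w ≈ 33.6 m³/d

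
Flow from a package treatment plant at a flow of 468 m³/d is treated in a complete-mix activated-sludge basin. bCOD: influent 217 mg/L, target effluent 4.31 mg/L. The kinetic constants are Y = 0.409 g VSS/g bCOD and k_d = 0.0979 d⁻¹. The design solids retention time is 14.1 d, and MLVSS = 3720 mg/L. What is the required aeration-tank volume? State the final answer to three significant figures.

Steady-state biomass mass balance: V·X·(1 + k_d·θ_c) = Y·Q·(S₀ − S)·θ_c, so V = 0.409 × 468 × (217 − 4.31) × 14.1 / [3720 × (1 + 0.0979 × 14.1)] = 5.74×10^5 / 8855 = 64.83 m³.

V ≈ 64.8 m³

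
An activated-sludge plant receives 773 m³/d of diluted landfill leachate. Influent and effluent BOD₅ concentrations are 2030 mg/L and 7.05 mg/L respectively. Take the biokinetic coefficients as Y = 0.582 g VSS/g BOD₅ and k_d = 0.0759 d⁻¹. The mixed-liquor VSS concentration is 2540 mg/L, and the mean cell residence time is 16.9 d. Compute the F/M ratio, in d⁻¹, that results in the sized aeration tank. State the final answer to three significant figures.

F/M ≈ 0.233 d⁻¹

Rearranging the biomass balance for a CMAS with decay, V = Y·Q·ΔS·θ_c / [X·(1+k_d θ_c)] = 0.582 × 773 × (2030 − 7.05) × 16.9 / [2540 × (1 + 0.0759 × 16.9)] = 1.54×10^7 / 5798 = 2653 m³.
F/M = Q·S₀ / (V·X) = 773 × 2030 / (2653 × 2540) = 0.2329 g BOD₅·(g VSS·d)⁻¹.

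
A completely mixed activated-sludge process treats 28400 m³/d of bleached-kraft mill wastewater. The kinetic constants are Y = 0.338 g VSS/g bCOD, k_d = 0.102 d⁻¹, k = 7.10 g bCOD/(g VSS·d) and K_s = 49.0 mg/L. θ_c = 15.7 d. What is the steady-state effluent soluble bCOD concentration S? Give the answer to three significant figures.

S ≈ 3.63 mg/L

Effluent substrate depends only on kinetics and SRT: S = K_s(1 + k_d θ_c) / [θ_c(Yk − k_d) − 1] = 49.0 × (1 + 0.102 × 15.7) / [15.7 × (0.338 × 7.10 − 0.102) − 1] = 127.5 / 35.08 = 3.634 mg/L.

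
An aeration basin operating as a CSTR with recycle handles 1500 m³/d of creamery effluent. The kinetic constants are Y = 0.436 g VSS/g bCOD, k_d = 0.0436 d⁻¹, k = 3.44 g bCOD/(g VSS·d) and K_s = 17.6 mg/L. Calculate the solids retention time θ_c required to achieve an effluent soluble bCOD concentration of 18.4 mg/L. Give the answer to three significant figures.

θ_c ≈ 1.38 d

From 1/θ_c = Y·k·S/(K_s + S) − k_d: Y·k·S/(K_s+S) = 0.436 × 3.44 × 18.4 / (17.6 + 18.4) = 0.7666 d⁻¹.
1/θ_c = 0.7666 − 0.0436 = 0.7230 d⁻¹, so θ_c = 1.383 d.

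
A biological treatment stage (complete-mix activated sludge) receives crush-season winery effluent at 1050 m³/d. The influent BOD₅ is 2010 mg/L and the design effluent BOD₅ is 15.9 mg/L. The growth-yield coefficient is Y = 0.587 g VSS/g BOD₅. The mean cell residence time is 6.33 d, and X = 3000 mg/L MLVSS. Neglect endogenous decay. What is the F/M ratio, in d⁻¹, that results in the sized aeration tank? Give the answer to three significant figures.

F/M ≈ 0.271 d⁻¹

With k_d = 0 the design equation reduces to V = Y Q (S₀−S) θ_c / X = 0.587 × 1050 × (2010 − 15.9) × 6.33 / 3000 = 2593 m³.
F/M = applied load / biomass = Q·S₀/(V·X) = 1050 × 2010 / (2593 × 3000) = 0.2713 d⁻¹.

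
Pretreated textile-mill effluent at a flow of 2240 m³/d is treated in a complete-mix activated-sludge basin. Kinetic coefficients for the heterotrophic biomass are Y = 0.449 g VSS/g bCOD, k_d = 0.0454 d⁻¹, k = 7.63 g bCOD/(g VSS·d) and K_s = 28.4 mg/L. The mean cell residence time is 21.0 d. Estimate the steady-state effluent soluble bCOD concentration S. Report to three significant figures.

From the Monod/SRT balance for a CMAS, S = K_s·(1+k_d θ_c)/[θ_c·(Y k − k_d) − 1] = 28.4 × (1 + 0.0454 × 21.0) / [21.0 × (0.449 × 7.63 − 0.0454) − 1] = 55.48 / 69.99 = 0.7926 mg/L.

S ≈ 0.793 mg/L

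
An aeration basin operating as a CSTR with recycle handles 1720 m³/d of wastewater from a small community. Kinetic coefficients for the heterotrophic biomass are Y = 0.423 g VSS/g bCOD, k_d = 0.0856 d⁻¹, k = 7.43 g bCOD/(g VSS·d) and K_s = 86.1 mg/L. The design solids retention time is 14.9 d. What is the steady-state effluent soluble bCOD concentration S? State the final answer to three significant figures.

Effluent substrate depends only on kinetics and SRT: S = K_s(1 + k_d θ_c) / [θ_c(Yk − k_d) − 1] = 86.1 × (1 + 0.0856 × 14.9) / [14.9 × (0.423 × 7.43 − 0.0856) − 1] = 195.9 / 44.55 = 4.397 mg/L.

S ≈ 4.40 mg/L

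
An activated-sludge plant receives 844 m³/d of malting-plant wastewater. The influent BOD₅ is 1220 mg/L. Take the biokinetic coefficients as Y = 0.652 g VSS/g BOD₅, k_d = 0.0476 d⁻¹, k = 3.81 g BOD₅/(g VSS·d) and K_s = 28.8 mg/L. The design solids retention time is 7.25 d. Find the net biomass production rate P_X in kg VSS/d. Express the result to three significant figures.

P_X ≈ 498 kg VSS/d

From the Monod/SRT balance for a CMAS, S = K_s·(1+k_d θ_c)/[θ_c·(Y k − k_d) − 1] = 28.8 × (1 + 0.0476 × 7.25) / [7.25 × (0.652 × 3.81 − 0.0476) − 1] = 38.74 / 16.66 = 2.325 mg/L.
Y_obs = Y / (1 + k_d θ_c) = 0.652 / (1 + 0.0476 × 7.25) = 0.652 / 1.345 = 0.4847.
Substrate removed = Q·(S₀ − S) = 844 m³/d × (1220 − 2.32) g/m³ = 1.03×10^6 g/d = 1028 kg/d.
Biomass produced: P_X = Y_obs·Q·ΔS = 0.4847 × 1028 ≈ 498.2 kg VSS/d.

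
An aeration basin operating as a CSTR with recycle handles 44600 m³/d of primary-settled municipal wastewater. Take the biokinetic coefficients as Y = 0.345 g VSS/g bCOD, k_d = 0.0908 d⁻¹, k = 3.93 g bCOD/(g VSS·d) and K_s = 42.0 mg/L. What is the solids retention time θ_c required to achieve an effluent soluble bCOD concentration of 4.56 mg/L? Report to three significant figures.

From 1/θ_c = Y·k·S/(K_s + S) − k_d: Y·k·S/(K_s+S) = 0.345 × 3.93 × 4.56 / (42.0 + 4.56) = 0.1328 d⁻¹.
θ_c = 1/(μ − k_d) = 1/(0.1328 − 0.0908) = 1/0.04199 = 23.82 d.

θ_c ≈ 23.8 d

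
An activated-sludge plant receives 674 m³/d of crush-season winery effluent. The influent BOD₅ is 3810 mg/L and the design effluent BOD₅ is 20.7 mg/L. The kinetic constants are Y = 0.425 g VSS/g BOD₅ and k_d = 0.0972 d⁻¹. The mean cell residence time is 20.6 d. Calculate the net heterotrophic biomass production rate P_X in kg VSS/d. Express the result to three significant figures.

P_X ≈ 362 kg VSS/d

The observed yield is Y_obs = Y/(1 + k_d·θ_c) = 0.425 / (1 + 0.0972 × 20.6) = 0.425 / 3.002 = 0.1416 g VSS per g BOD₅ removed.
Q·(S₀ − S) = 674 × (3810 − 20.7) × 10⁻³ = 2554 kg/d removed.
So the net sludge growth is P_X = 0.1416 × 2554 = 361.5 kg VSS/d.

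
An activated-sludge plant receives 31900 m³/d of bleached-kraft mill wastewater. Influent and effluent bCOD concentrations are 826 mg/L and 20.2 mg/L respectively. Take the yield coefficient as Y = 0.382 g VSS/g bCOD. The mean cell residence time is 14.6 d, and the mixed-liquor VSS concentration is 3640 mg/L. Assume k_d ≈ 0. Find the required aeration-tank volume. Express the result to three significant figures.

With k_d = 0 the design equation reduces to V = Y Q (S₀−S) θ_c / X = 0.382 × 31900 × (826 − 20.2) × 14.6 / 3640 = 39385 m³.

V ≈ 39400 m³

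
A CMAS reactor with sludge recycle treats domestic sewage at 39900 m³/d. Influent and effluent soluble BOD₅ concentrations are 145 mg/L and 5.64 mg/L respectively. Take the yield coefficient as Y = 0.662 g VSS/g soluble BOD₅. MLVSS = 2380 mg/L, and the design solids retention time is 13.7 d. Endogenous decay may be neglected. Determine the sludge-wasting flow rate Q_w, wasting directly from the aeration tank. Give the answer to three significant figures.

Q_w ≈ 1550 m³/d

Biomass mass balance (decay neglected): V·X = Y·Q·(S₀ − S)·θ_c, so V = 0.662 × 39900 × (145 − 5.64) × 13.7 / 2380 = 21189 m³.
For wasting at MLVSS concentration, Q_w = V/θ_c = 21189/13.7 = 1547 m³/d.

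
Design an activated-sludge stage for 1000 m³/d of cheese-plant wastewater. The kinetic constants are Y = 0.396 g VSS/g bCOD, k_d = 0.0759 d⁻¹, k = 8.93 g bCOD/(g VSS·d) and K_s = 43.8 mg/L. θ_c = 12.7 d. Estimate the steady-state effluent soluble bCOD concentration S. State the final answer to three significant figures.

From the Monod/SRT balance for a CMAS, S = K_s·(1+k_d θ_c)/[θ_c·(Y k − k_d) − 1] = 43.8 × (1 + 0.0759 × 12.7) / [12.7 × (0.396 × 8.93 − 0.0759) − 1] = 86.02 / 42.95 = 2.003 mg/L.

S ≈ 2.00 mg/L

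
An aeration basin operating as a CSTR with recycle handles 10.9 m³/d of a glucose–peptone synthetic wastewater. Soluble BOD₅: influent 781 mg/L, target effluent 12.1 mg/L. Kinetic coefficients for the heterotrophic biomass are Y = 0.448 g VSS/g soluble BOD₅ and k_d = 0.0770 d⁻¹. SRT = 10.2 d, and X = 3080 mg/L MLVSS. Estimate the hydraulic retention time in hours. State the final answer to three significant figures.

τ ≈ 15.3 h

Rearranging the biomass balance for a CMAS with decay, V = Y·Q·ΔS·θ_c / [X·(1+k_d θ_c)] = 0.448 × 10.9 × (781 − 12.1) × 10.2 / [3080 × (1 + 0.0770 × 10.2)] = 3.83×10^4 / 5499 = 6.964 m³.
Hydraulic retention time τ = V/Q = 6.964 / 10.9 = 0.6389 d = 15.33 h.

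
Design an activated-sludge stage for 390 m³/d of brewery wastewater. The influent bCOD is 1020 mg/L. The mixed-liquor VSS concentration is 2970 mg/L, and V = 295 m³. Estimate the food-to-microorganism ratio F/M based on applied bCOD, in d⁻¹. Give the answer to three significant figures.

F/M ≈ 0.454 d⁻¹

Food-to-microorganism ratio F/M = Q S₀ / (V X) = 390 × 1020 / (295.0 × 2970) = 0.4540 d⁻¹.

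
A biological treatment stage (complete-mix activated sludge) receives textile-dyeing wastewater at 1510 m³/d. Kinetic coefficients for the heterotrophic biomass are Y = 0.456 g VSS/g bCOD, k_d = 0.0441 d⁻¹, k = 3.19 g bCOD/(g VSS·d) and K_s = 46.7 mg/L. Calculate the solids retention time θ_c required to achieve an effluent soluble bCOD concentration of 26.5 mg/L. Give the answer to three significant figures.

θ_c ≈ 2.07 d

From 1/θ_c = Y·k·S/(K_s + S) − k_d: Y·k·S/(K_s+S) = 0.456 × 3.19 × 26.5 / (46.7 + 26.5) = 0.5266 d⁻¹.
θ_c = 1/(μ − k_d) = 1/(0.5266 − 0.0441) = 1/0.4825 = 2.072 d.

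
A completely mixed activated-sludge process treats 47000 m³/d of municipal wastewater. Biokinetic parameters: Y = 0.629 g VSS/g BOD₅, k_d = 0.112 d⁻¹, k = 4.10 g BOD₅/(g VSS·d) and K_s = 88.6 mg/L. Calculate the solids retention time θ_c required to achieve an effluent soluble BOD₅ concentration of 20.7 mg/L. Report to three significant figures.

At the target effluent, Y k S/(K_s+S) = 0.629×4.10×20.7/109.3 = 0.4884 d⁻¹.
θ_c = 1/(μ − k_d) = 1/(0.4884 − 0.112) = 1/0.3764 = 2.657 d.

θ_c ≈ 2.66 d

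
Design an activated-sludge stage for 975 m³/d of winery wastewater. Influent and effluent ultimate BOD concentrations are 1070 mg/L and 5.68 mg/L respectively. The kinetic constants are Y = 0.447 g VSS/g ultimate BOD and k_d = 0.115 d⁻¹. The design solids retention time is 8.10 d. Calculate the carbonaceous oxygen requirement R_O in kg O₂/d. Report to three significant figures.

Correct the yield for decay: Y_obs = Y/(1 + k_d θ_c) = 0.447 / (1 + 0.115 × 8.10) = 0.447 / 1.931 = 0.2314.
ΔS = 1070 − 5.68 = 1064 mg/L, so the substrate removal rate is 975 × 1064/1000 = 1038 kg ultimate BOD/d.
Biomass synthesised: P_X = Y_obs × 1038 = 240.2 kg VSS/d.
R_O = Q·ΔS − 1.42 P_X = 1038 − 341.0 = 696.7 kg O₂/d.

R_O ≈ 697 kg O₂/d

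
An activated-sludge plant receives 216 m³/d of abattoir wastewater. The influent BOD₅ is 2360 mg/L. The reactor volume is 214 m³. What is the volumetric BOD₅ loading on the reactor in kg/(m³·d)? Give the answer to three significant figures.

Volumetric loading L_v = Q·S₀ / V = 216 × 2360 g/m³ / 214.0 m³ = 2382 g/(m³·d) = 2.382 kg BOD₅/(m³·d).

L_v ≈ 2.38 kg BOD₅/(m³·d)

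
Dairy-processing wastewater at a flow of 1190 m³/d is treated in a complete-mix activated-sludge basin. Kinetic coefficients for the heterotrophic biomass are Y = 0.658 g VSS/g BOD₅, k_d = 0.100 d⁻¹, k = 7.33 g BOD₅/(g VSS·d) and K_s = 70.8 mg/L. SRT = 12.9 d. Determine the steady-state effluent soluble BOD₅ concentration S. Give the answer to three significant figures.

S ≈ 2.71 mg/L

Effluent substrate depends only on kinetics and SRT: S = K_s(1 + k_d θ_c) / [θ_c(Yk − k_d) − 1] = 70.8 × (1 + 0.100 × 12.9) / [12.9 × (0.658 × 7.33 − 0.100) − 1] = 162.1 / 59.93 = 2.705 mg/L.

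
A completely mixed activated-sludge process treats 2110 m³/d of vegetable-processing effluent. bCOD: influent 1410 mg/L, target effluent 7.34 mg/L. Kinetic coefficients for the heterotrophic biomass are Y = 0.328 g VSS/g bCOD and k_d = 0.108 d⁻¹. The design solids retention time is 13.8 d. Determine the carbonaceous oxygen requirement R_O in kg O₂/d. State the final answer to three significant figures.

R_O ≈ 2410 kg O₂/d

Correct the yield for decay: Y_obs = Y/(1 + k_d θ_c) = 0.328 / (1 + 0.108 × 13.8) = 0.328 / 2.490 = 0.1317.
Mass of bCOD removed per day: Q(S₀ − S) = 2110 × 1403 g/m³ = 2960 kg/d.
Biomass synthesised: P_X = Y_obs × 2960 = 389.8 kg VSS/d.
Carbonaceous O₂ demand = substrate oxidised − cell-mass equivalent = 2960 − 1.42 × 389.8 = 2406 kg O₂/d.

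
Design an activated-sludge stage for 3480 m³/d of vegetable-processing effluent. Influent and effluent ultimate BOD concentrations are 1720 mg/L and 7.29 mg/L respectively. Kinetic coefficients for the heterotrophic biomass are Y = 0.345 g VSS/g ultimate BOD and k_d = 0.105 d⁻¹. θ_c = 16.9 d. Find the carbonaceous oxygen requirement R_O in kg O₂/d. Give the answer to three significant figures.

Y_obs = Y / (1 + k_d θ_c) = 0.345 / (1 + 0.105 × 16.9) = 0.345 / 2.774 = 0.1243.
ΔS = 1720 − 7.29 = 1713 mg/L, so the substrate removal rate is 3480 × 1713/1000 = 5960 kg ultimate BOD/d.
Biomass synthesised: P_X = Y_obs × 5960 = 741.1 kg VSS/d.
R_O = Q·(S₀ − S) − 1.42·P_X = 5960 − 1.42 × 741.1 = 4908 kg O₂/d.

R_O ≈ 4910 kg O₂/d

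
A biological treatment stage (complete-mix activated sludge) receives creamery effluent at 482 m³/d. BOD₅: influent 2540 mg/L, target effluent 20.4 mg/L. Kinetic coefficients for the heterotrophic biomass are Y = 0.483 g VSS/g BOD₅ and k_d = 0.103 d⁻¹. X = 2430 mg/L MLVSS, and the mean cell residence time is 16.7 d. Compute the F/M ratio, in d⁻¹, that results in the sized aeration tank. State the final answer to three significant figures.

Steady-state biomass mass balance: V·X·(1 + k_d·θ_c) = Y·Q·(S₀ − S)·θ_c, so V = 0.483 × 482 × (2540 − 20.4) × 16.7 / [2430 × (1 + 0.103 × 16.7)] = 9.8×10^6 / 6610 = 1482 m³.
F/M = Q·S₀ / (V·X) = 482 × 2540 / (1482 × 2430) = 0.3400 g BOD₅·(g VSS·d)⁻¹.

F/M ≈ 0.340 d⁻¹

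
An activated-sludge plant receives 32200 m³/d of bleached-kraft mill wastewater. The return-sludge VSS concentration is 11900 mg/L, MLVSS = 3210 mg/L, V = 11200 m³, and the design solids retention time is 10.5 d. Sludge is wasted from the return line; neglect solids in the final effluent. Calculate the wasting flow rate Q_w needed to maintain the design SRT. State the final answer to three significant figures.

Q_w ≈ 288 m³/d

θ_c = V·X/(Q_w·X_r) when wasting from the recycle, so Q_w = V·X/(θ_c·X_r) = 11200 × 3210 / (10.5 × 11900) = 287.7 m³/d.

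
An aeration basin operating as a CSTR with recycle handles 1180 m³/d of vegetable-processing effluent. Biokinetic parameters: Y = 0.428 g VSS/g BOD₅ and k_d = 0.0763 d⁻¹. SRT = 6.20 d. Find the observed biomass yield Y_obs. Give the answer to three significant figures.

Y_obs ≈ 0.291 g VSS/g BOD₅

Y_obs = Y / (1 + k_d θ_c) = 0.428 / (1 + 0.0763 × 6.20) = 0.428 / 1.473 = 0.2906.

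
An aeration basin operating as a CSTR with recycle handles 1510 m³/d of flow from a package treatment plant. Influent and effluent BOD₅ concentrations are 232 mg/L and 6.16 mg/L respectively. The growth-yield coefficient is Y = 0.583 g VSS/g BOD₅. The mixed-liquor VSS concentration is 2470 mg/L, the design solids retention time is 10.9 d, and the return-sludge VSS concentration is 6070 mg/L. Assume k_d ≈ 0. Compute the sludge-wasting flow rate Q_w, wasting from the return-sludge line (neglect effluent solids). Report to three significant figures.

With k_d = 0 the design equation reduces to V = Y Q (S₀−S) θ_c / X = 0.583 × 1510 × (232 − 6.16) × 10.9 / 2470 = 877.4 m³.
θ_c = V·X/(Q_w·X_r) when wasting from the recycle, so Q_w = V·X/(θ_c·X_r) = 877.4 × 2470 / (10.9 × 6070) = 32.75 m³/d.

Q_w ≈ 32.8 m³/d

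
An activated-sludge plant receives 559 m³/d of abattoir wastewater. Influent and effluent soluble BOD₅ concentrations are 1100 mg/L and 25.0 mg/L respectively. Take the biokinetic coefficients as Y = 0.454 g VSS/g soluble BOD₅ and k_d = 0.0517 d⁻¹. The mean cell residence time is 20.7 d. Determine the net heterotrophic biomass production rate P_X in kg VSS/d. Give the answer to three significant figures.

Observed yield with endogenous decay: Y_obs = Y / (1 + k_d·θ_c) = 0.454 / (1 + 0.0517 × 20.7) = 0.454 / 2.070 = 0.2193 g VSS/g soluble BOD₅.
Mass of soluble BOD₅ removed per day: Q(S₀ − S) = 559 × 1075 g/m³ = 600.9 kg/d.
Biomass produced: P_X = Y_obs·Q·ΔS = 0.2193 × 600.9 ≈ 131.8 kg VSS/d.

P_X ≈ 132 kg VSS/d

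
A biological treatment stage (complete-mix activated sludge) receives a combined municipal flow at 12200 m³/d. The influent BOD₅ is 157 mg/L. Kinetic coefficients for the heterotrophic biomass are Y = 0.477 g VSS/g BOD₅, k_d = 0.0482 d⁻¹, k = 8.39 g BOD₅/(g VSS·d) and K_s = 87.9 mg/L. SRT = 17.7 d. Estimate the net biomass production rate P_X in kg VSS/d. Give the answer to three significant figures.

P_X ≈ 486 kg VSS/d

Effluent substrate depends only on kinetics and SRT: S = K_s(1 + k_d θ_c) / [θ_c(Yk − k_d) − 1] = 87.9 × (1 + 0.0482 × 17.7) / [17.7 × (0.477 × 8.39 − 0.0482) − 1] = 162.9 / 68.98 = 2.361 mg/L.
Correct the yield for decay: Y_obs = Y/(1 + k_d θ_c) = 0.477 / (1 + 0.0482 × 17.7) = 0.477 / 1.853 = 0.2574.
Substrate removed = Q·(S₀ − S) = 12200 m³/d × (157 − 2.36) g/m³ = 1.89×10^6 g/d = 1887 kg/d.
Net biomass production P_X = Y_obs × Q·(S₀ − S) = 0.2574 × 1887 = 485.6 kg VSS/d.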